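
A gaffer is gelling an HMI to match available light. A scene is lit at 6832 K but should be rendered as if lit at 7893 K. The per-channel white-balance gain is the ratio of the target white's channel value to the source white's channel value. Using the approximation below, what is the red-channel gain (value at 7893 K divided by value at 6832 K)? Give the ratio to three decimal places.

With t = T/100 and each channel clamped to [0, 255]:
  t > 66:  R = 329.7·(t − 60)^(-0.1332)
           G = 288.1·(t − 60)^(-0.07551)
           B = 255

0.896

At 6832 K (t = 68.32):
  R = 329.7·(68.32 − 60)^(-0.1332) = 329.7·8.32^(-0.1332) = 329.7·0.75412 = 248.633.
At 7893 K (t = 78.93):
  R = 329.7·(78.93 − 60)^(-0.1332) = 329.7·18.93^(-0.1332) = 329.7·0.67590 = 222.845.
Gain = 222.845 / 248.633 = 0.8963 → 0.896.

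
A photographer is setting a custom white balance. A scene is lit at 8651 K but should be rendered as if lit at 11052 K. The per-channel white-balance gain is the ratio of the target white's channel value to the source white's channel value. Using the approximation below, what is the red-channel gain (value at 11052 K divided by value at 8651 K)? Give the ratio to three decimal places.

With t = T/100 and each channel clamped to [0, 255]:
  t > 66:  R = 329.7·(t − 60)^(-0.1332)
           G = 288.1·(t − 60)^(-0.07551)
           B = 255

0.918

At 8651 K (t = 86.51):
  R = 329.7·(86.51 − 60)^(-0.1332) = 329.7·26.51^(-0.1332) = 329.7·0.64625 = 213.069.
At 11052 K (t = 110.52):
  R = 329.7·(110.52 − 60)^(-0.1332) = 329.7·50.52^(-0.1332) = 329.7·0.59306 = 195.532.
Gain = 195.532 / 213.069 = 0.9177 → 0.918.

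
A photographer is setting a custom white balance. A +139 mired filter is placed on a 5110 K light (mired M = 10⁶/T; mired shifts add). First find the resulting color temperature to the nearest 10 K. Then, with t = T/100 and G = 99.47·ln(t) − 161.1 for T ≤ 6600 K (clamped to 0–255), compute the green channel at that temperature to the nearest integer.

M_in = 10⁶/5110 = 195.69; M_out = 195.69 + (+139) = 334.69.
T_out = 10⁶/334.69 = 2987.8 K → 2990 K; t = 29.9.
G = 99.47·ln 29.9 − 161.1 = 99.47·3.3979 − 161.1 = 176.885.
Rounded: 177.

177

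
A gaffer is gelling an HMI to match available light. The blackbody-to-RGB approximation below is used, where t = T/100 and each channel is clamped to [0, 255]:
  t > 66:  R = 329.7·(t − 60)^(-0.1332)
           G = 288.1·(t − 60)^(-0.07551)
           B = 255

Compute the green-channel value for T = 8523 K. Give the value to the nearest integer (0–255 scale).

226

t = 8523/100 = 85.23; the t > 66 branch applies.
G = 288.1·(85.23 − 60)^(-0.07551) = 288.1·25.23^(-0.07551) = 288.1·0.78368 = 225.779.
Rounded: 226.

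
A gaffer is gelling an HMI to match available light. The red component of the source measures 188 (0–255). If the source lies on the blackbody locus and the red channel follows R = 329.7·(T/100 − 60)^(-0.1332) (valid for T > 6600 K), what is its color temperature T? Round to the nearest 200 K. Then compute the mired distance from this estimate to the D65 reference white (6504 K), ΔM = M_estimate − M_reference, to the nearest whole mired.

-76 mireds

(t − 60)^(-0.1332) = 188/329.7 = 0.57022.
t − 60 = 0.57022^(1/-0.1332) = 0.57022^(-7.508) = 67.848, so t = 127.848.
T = 100·t = 12785 K → 12800 K to the nearest 200 K.
M_estimate = 10⁶/12800 = 78.12; M_reference = 10⁶/6504 = 153.75.
ΔM = 78.12 − 153.75 = -75.63 → -76 mireds.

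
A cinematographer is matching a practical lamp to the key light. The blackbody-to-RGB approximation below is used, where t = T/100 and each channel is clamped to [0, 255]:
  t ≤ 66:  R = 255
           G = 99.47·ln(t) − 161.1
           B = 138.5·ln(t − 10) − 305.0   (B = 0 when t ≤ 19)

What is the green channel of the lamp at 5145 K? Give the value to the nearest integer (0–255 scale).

231

t = 5145/100 = 51.45; the t ≤ 66 branch applies.
G = 99.47·ln 51.45 − 161.1 = 99.47·3.9406 − 161.1 = 230.873.
Rounded: 231.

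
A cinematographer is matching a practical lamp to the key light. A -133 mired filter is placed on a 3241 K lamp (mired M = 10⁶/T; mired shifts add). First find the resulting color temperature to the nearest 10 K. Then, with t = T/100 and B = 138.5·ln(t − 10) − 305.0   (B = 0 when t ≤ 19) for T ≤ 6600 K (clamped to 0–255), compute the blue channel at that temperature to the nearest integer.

228

M_in = 10⁶/3241 = 308.55; M_out = 308.55 + (-133) = 175.55.
T_out = 10⁶/175.55 = 5696.5 K → 5700 K; t = 57.
B = 138.5·ln(57 − 10) − 305.0 = 138.5·ln 47 − 305.0 = 138.5·3.8501 − 305.0 = 228.245.
Rounded: 228.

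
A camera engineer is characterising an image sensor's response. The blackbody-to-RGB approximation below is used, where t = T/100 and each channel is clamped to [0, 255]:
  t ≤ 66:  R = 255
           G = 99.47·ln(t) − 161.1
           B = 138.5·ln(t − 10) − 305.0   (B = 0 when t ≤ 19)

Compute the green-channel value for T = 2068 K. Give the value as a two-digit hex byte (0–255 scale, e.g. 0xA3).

0x8C

t = 2068/100 = 20.68; the t ≤ 66 branch applies.
G = 99.47·ln 20.68 − 161.1 = 99.47·3.0292 − 161.1 = 140.211.
Rounded: 140; in hex, 0x8C.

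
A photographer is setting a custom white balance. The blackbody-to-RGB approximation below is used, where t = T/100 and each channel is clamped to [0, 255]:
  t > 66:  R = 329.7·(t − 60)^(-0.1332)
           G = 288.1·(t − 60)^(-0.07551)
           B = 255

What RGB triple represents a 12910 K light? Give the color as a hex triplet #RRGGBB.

#BCD1FF

t = 12910/100 = 129.1; the t > 66 branch applies.
R = 329.7·(129.1 − 60)^(-0.1332) = 329.7·69.1^(-0.1332) = 329.7·0.56883 = 187.543.
G = 288.1·(129.1 − 60)^(-0.07551) = 288.1·69.1^(-0.07551) = 288.1·0.72627 = 209.240.
B = 255 by definition for t > 66.
Rounded: (188, 209, 255).
In hex: #BCD1FF.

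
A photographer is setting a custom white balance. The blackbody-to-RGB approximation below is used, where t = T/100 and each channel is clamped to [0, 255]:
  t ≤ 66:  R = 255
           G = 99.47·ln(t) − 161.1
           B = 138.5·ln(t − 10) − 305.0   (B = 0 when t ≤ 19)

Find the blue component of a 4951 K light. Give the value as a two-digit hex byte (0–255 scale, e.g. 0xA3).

0xCC

t = 4951/100 = 49.51; the t ≤ 66 branch applies.
B = 138.5·ln(49.51 − 10) − 305.0 = 138.5·ln 39.51 − 305.0 = 138.5·3.6766 − 305.0 = 204.203.
Rounded: 204; in hex, 0xCC.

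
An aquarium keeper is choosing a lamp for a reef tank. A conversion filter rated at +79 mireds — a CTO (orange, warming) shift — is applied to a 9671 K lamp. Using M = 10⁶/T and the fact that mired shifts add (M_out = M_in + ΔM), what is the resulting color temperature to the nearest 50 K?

M_in = 10⁶/9671 = 103.40 mireds.
M_out = 103.40 + (+79) = 182.40 mireds.
T_out = 10⁶/182.40 = 5482.4 K → 5500 K.

5500 K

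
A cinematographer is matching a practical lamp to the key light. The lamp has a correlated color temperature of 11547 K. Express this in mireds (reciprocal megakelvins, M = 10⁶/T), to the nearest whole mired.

M = 10⁶ / 11547 = 86.603 → 87 mireds.

87 mireds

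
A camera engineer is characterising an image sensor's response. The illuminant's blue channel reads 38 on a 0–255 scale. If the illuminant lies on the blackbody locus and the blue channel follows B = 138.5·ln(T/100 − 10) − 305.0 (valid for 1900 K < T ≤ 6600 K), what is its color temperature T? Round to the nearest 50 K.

ln(t − 10) = (38 + 305.0) / 138.5 = 2.4765.
t − 10 = e^2.4765 = 11.900, so t = 21.900.
T = 100·t = 2190 K → 2200 K to the nearest 50 K.

2200 K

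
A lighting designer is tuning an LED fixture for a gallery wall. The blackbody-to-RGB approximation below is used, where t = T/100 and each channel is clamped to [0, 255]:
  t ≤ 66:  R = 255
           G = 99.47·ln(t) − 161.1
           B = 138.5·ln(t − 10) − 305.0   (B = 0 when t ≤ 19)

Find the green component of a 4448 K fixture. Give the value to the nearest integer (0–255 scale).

t = 4448/100 = 44.48; the t ≤ 66 branch applies.
G = 99.47·ln 44.48 − 161.1 = 99.47·3.7950 − 161.1 = 216.393.
Rounded: 216.

216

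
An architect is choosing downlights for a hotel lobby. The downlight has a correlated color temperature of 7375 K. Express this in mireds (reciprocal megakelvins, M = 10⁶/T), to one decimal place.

135.6 mireds

M = 10⁶ / 7375 = 135.593 → 135.6 mireds.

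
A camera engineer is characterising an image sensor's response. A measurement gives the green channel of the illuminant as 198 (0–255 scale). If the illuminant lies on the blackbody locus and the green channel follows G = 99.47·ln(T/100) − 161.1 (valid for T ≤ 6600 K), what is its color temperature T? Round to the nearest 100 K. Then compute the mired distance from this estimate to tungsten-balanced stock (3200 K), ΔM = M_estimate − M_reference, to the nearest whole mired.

-42 mireds

ln t = (198 + 161.1) / 99.47 = 3.6101.
t = e^3.6101 = 36.971.
T = 100·t = 3697 K → 3700 K to the nearest 100 K.
M_estimate = 10⁶/3700 = 270.27; M_reference = 10⁶/3200 = 312.50.
ΔM = 270.27 − 312.50 = -42.23 → -42 mireds.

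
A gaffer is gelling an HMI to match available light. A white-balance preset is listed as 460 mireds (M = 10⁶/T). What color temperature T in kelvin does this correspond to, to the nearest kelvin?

2174 K

T = 10⁶ / 460 = 2173.91 K → 2174 K.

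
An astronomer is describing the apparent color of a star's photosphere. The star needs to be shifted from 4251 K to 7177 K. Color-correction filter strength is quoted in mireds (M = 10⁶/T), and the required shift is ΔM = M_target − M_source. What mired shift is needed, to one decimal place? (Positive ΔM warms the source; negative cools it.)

-95.9 mireds

M_source = 10⁶/4251 = 235.239; M_target = 10⁶/7177 = 139.334.
ΔM = 139.334 − 235.239 = -95.905 → -95.9 mireds, a cooling shift.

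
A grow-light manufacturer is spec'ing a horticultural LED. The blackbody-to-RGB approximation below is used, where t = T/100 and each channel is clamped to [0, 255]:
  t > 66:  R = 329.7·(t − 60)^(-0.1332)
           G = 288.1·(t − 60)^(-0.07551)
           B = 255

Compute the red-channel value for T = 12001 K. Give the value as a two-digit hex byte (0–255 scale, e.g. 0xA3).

0xBF

t = 12001/100 = 120.01; the t > 66 branch applies.
R = 329.7·(120.01 − 60)^(-0.1332) = 329.7·60.01^(-0.1332) = 329.7·0.57962 = 191.100.
Rounded: 191; in hex, 0xBF.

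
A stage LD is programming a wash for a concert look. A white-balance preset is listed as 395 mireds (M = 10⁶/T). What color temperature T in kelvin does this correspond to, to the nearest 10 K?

T = 10⁶ / 395 = 2531.65 K → 2530 K.

2530 K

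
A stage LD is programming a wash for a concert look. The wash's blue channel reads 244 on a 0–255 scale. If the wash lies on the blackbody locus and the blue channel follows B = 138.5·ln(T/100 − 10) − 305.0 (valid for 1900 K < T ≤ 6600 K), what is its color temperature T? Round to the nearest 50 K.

6250 K

ln(t − 10) = (244 + 305.0) / 138.5 = 3.9639.
t − 10 = e^3.9639 = 52.662, so t = 62.662.
T = 100·t = 6266 K → 6250 K to the nearest 50 K.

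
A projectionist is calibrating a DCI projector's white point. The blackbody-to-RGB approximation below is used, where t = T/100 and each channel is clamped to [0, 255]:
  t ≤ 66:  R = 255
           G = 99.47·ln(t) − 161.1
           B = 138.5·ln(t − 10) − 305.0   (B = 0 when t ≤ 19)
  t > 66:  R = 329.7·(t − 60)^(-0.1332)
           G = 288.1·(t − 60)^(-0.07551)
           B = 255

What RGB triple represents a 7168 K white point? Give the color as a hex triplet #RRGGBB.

#EEEFFF

t = 7168/100 = 71.68; the t > 66 branch applies.
R = 329.7·(71.68 − 60)^(-0.1332) = 329.7·11.68^(-0.1332) = 329.7·0.72080 = 237.649.
G = 288.1·(71.68 − 60)^(-0.07551) = 288.1·11.68^(-0.07551) = 288.1·0.83061 = 239.299.
B = 255 by definition for t > 66.
Rounded: (238, 239, 255).
In hex: #EEEFFF.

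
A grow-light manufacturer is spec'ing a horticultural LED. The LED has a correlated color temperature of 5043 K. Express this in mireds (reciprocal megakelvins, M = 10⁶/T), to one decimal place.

198.3 mireds

M = 10⁶ / 5043 = 198.295 → 198.3 mireds.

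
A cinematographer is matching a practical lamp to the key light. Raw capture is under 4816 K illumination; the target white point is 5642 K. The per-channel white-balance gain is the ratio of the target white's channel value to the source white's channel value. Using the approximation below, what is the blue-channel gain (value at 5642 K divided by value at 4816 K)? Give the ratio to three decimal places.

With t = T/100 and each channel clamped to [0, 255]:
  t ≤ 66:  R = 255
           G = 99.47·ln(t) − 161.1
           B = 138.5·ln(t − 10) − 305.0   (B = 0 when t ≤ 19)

At 4816 K (t = 48.16):
  B = 138.5·ln(48.16 − 10) − 305.0 = 138.5·ln 38.16 − 305.0 = 138.5·3.6418 − 305.0 = 199.388.
At 5642 K (t = 56.42):
  B = 138.5·ln(56.42 − 10) − 305.0 = 138.5·ln 46.42 − 305.0 = 138.5·3.8377 − 305.0 = 226.526.
Gain = 226.526 / 199.388 = 1.1361 → 1.136.

1.136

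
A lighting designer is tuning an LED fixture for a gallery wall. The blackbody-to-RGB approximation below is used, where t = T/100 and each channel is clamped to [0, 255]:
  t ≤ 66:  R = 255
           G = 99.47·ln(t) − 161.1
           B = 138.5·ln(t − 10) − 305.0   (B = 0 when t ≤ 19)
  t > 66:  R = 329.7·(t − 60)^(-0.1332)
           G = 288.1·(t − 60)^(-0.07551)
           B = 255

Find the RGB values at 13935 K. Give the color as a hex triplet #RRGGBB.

t = 13935/100 = 139.35; the t > 66 branch applies.
R = 329.7·(139.35 − 60)^(-0.1332) = 329.7·79.35^(-0.1332) = 329.7·0.55844 = 184.119.
G = 288.1·(139.35 − 60)^(-0.07551) = 288.1·79.35^(-0.07551) = 288.1·0.71873 = 207.066.
B = 255 by definition for t > 66.
Rounded: (184, 207, 255).
In hex: #B8CFFF.

#B8CFFF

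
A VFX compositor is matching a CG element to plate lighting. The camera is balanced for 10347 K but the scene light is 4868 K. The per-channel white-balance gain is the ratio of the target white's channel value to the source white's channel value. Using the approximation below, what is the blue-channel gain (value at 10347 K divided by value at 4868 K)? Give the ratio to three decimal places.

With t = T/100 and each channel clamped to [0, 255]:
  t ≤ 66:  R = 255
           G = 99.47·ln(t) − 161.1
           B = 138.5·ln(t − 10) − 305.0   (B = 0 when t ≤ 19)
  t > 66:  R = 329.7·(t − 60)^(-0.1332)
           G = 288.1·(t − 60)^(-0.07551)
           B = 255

1.267

At 4868 K (t = 48.68):
  B = 138.5·ln(48.68 − 10) − 305.0 = 138.5·ln 38.68 − 305.0 = 138.5·3.6553 − 305.0 = 201.262.
At 10347 K (t = 103.47):
  B = 255 by definition for t > 66.
Gain = 255.000 / 201.262 = 1.2670 → 1.267.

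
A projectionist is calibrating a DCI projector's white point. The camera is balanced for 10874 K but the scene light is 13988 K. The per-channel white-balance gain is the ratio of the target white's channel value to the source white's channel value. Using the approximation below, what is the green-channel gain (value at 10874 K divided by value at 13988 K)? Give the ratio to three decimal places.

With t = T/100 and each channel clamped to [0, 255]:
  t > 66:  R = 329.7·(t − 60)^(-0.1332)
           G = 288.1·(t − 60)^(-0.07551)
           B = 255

At 13988 K (t = 139.88):
  G = 288.1·(139.88 − 60)^(-0.07551) = 288.1·79.88^(-0.07551) = 288.1·0.71837 = 206.962.
At 10874 K (t = 108.74):
  G = 288.1·(108.74 − 60)^(-0.07551) = 288.1·48.74^(-0.07551) = 288.1·0.74567 = 214.828.
Gain = 214.828 / 206.962 = 1.0380 → 1.038.

1.038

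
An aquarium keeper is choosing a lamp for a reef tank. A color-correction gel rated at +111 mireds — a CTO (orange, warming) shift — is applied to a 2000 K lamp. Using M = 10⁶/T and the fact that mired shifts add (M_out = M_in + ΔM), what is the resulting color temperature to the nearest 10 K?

1640 K

M_in = 10⁶/2000 = 500.00 mireds.
M_out = 500.00 + (+111) = 611.00 mireds.
T_out = 10⁶/611.00 = 1636.7 K → 1640 K.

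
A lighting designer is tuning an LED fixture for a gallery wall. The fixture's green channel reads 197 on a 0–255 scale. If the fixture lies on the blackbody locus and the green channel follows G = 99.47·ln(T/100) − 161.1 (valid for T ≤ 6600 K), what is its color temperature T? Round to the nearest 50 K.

3650 K

ln t = (197 + 161.1) / 99.47 = 3.6001.
t = e^3.6001 = 36.601.
T = 100·t = 3660 K → 3650 K to the nearest 50 K.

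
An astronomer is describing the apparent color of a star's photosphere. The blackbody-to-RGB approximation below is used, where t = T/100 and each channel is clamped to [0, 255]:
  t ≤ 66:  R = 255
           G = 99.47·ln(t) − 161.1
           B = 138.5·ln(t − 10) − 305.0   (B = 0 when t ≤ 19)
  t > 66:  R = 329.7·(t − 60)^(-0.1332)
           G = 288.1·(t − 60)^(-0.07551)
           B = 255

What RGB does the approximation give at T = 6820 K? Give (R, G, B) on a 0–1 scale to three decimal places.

t = 6820/100 = 68.2; the t > 66 branch applies.
R = 329.7·(68.2 − 60)^(-0.1332) = 329.7·8.2^(-0.1332) = 329.7·0.75558 = 249.114.
G = 288.1·(68.2 − 60)^(-0.07551) = 288.1·8.2^(-0.07551) = 288.1·0.85310 = 245.777.
B = 255 by definition for t > 66.
Dividing each by 255: (0.9769, 0.9638, 1.0000) → (0.977, 0.964, 1.000).

(0.977, 0.964, 1.000)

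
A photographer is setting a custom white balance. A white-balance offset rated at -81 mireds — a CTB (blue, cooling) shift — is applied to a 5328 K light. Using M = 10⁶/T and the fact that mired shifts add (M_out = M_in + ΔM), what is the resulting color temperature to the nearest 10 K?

M_in = 10⁶/5328 = 187.69 mireds.
M_out = 187.69 + (-81) = 106.69 mireds.
T_out = 10⁶/106.69 = 9373.2 K → 9370 K.

9370 K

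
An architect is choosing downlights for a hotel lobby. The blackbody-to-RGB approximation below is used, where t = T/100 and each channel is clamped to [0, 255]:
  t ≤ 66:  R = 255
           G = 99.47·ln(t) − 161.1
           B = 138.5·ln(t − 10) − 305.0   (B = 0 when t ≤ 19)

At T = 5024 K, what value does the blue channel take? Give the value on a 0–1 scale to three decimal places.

0.811

t = 5024/100 = 50.24; the t ≤ 66 branch applies.
B = 138.5·ln(50.24 − 10) − 305.0 = 138.5·ln 40.24 − 305.0 = 138.5·3.6949 − 305.0 = 206.738.
On a 0–1 scale: 206.738/255 = 0.8107 → 0.811.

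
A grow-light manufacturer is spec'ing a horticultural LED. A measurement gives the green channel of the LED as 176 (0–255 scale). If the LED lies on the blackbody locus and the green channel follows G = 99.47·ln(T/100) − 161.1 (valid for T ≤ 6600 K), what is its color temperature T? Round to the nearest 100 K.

3000 K

ln t = (176 + 161.1) / 99.47 = 3.3890.
t = e^3.3890 = 29.635.
T = 100·t = 2964 K → 3000 K to the nearest 100 K.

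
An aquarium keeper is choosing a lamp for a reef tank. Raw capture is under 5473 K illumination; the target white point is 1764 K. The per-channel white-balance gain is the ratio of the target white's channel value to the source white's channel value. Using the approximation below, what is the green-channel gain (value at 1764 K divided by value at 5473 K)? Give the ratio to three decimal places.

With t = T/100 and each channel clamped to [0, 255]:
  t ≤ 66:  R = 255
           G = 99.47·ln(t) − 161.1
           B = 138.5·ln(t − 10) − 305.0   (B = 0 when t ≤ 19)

0.525

At 5473 K (t = 54.73):
  G = 99.47·ln 54.73 − 161.1 = 99.47·4.0024 − 161.1 = 237.020.
At 1764 K (t = 17.64):
  G = 99.47·ln 17.64 − 161.1 = 99.47·2.8702 − 161.1 = 124.396.
Gain = 124.396 / 237.020 = 0.5248 → 0.525.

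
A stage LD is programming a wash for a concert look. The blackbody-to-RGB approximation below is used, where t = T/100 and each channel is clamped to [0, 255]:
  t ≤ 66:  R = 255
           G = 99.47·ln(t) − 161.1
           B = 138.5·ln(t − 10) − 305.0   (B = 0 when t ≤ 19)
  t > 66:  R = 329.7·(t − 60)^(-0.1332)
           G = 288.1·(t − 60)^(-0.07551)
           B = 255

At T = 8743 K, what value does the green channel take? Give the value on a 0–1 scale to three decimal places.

t = 8743/100 = 87.43; the t > 66 branch applies.
G = 288.1·(87.43 − 60)^(-0.07551) = 288.1·27.43^(-0.07551) = 288.1·0.77875 = 224.359.
On a 0–1 scale: 224.359/255 = 0.8798 → 0.880.

0.880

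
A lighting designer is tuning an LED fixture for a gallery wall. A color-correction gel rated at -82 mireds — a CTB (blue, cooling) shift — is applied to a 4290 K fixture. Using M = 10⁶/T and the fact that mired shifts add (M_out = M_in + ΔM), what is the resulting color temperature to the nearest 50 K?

6600 K

M_in = 10⁶/4290 = 233.10 mireds.
M_out = 233.10 + (-82) = 151.10 mireds.
T_out = 10⁶/151.10 = 6618.1 K → 6600 K.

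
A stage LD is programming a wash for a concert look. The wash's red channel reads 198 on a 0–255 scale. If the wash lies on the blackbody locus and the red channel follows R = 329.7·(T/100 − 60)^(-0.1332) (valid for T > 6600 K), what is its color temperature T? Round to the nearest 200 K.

(t − 60)^(-0.1332) = 198/329.7 = 0.60055.
t − 60 = 0.60055^(1/-0.1332) = 0.60055^(-7.508) = 45.980, so t = 105.980.
T = 100·t = 10598 K → 10600 K to the nearest 200 K.

10600 K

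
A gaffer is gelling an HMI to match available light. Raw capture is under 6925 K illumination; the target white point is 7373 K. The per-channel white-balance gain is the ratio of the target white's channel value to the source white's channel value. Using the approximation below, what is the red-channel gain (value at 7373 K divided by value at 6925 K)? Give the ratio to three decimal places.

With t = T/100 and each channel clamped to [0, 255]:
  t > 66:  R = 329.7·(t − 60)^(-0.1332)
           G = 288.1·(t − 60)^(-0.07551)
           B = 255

At 6925 K (t = 69.25):
  R = 329.7·(69.25 − 60)^(-0.1332) = 329.7·9.25^(-0.1332) = 329.7·0.74355 = 245.148.
At 7373 K (t = 73.73):
  R = 329.7·(73.73 − 60)^(-0.1332) = 329.7·13.73^(-0.1332) = 329.7·0.70544 = 232.585.
Gain = 232.585 / 245.148 = 0.9488 → 0.949.

0.949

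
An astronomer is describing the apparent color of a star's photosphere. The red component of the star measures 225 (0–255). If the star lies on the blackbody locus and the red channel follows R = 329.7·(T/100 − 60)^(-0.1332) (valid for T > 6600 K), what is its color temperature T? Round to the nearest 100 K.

7800 K

(t − 60)^(-0.1332) = 225/329.7 = 0.68244.
t − 60 = 0.68244^(1/-0.1332) = 0.68244^(-7.508) = 17.610, so t = 77.610.
T = 100·t = 7761 K → 7800 K to the nearest 100 K.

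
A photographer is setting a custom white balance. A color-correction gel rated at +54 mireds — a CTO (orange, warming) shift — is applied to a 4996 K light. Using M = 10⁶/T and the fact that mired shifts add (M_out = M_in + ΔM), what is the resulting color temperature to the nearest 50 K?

3950 K

M_in = 10⁶/4996 = 200.16 mireds.
M_out = 200.16 + (+54) = 254.16 mireds.
T_out = 10⁶/254.16 = 3934.5 K → 3950 K.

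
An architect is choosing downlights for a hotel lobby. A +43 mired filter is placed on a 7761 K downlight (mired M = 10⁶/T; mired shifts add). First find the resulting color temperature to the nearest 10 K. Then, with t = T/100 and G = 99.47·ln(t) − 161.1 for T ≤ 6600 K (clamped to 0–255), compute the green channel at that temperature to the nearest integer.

243

M_in = 10⁶/7761 = 128.85; M_out = 128.85 + (+43) = 171.85.
T_out = 10⁶/171.85 = 5819.0 K → 5820 K; t = 58.2.
G = 99.47·ln 58.2 − 161.1 = 99.47·4.0639 − 161.1 = 243.135.
Rounded: 243.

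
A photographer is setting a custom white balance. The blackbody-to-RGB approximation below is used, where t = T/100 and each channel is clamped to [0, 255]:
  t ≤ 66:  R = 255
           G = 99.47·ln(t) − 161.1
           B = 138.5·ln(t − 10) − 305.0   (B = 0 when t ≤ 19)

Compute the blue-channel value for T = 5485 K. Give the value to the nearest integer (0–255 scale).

222

t = 5485/100 = 54.85; the t ≤ 66 branch applies.
B = 138.5·ln(54.85 − 10) − 305.0 = 138.5·ln 44.85 − 305.0 = 138.5·3.8033 − 305.0 = 221.760.
Rounded: 222.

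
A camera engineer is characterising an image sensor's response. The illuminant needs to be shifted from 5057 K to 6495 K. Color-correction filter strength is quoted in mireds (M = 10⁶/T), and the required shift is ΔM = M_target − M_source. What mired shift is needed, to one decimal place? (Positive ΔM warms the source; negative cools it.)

-43.8 mireds

M_source = 10⁶/5057 = 197.746; M_target = 10⁶/6495 = 153.965.
ΔM = 153.965 − 197.746 = -43.781 → -43.8 mireds, a cooling shift.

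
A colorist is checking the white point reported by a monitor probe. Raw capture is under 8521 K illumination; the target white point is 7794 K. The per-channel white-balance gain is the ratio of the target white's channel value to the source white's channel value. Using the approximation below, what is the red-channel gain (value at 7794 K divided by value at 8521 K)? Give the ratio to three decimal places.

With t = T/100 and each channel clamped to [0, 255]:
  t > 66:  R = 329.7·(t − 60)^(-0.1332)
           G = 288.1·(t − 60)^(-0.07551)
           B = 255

At 8521 K (t = 85.21):
  R = 329.7·(85.21 − 60)^(-0.1332) = 329.7·25.21^(-0.1332) = 329.7·0.65059 = 214.501.
At 7794 K (t = 77.94):
  R = 329.7·(77.94 − 60)^(-0.1332) = 329.7·17.94^(-0.1332) = 329.7·0.68076 = 224.445.
Gain = 224.445 / 214.501 = 1.0464 → 1.046.

1.046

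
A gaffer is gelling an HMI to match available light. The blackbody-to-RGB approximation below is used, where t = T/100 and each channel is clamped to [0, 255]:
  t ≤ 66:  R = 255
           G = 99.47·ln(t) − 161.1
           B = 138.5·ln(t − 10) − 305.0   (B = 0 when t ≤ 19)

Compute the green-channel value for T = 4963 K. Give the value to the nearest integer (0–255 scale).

t = 4963/100 = 49.63; the t ≤ 66 branch applies.
G = 99.47·ln 49.63 − 161.1 = 99.47·3.9046 − 161.1 = 227.290.
Rounded: 227.

227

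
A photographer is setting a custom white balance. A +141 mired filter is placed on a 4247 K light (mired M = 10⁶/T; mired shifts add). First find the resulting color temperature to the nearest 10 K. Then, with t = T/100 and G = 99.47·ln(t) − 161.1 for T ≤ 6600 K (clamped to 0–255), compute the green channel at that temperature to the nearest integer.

M_in = 10⁶/4247 = 235.46; M_out = 235.46 + (+141) = 376.46.
T_out = 10⁶/376.46 = 2656.3 K → 2660 K; t = 26.6.
G = 99.47·ln 26.6 − 161.1 = 99.47·3.2809 − 161.1 = 165.252.
Rounded: 165.

165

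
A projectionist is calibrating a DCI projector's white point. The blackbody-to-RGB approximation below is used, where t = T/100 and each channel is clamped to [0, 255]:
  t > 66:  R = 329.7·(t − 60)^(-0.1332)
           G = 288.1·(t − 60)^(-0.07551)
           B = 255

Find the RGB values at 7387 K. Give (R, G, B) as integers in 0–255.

(232, 236, 255)

t = 7387/100 = 73.87; the t > 66 branch applies.
R = 329.7·(73.87 − 60)^(-0.1332) = 329.7·13.87^(-0.1332) = 329.7·0.70449 = 232.271.
G = 288.1·(73.87 − 60)^(-0.07551) = 288.1·13.87^(-0.07551) = 288.1·0.81990 = 236.214.
B = 255 by definition for t > 66.
Rounded: (232, 236, 255).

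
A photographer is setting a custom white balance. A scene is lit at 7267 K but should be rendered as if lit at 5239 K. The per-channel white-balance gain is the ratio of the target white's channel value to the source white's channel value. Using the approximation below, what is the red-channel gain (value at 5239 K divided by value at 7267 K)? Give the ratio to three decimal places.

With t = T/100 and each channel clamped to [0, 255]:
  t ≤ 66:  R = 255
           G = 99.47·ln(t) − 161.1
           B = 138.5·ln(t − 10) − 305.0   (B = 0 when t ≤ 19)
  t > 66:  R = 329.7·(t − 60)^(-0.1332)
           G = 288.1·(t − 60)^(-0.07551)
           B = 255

1.085

At 7267 K (t = 72.67):
  R = 329.7·(72.67 − 60)^(-0.1332) = 329.7·12.67^(-0.1332) = 329.7·0.71303 = 235.087.
At 5239 K (t = 52.39):
  R = 255 by definition for t ≤ 66.
Gain = 255.000 / 235.087 = 1.0847 → 1.085.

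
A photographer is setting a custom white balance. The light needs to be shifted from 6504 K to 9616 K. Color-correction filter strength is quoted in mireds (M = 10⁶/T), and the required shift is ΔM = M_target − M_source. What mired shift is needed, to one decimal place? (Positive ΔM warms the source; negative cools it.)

-49.8 mireds

M_source = 10⁶/6504 = 153.752; M_target = 10⁶/9616 = 103.993.
ΔM = 103.993 − 153.752 = -49.758 → -49.8 mireds, a cooling shift.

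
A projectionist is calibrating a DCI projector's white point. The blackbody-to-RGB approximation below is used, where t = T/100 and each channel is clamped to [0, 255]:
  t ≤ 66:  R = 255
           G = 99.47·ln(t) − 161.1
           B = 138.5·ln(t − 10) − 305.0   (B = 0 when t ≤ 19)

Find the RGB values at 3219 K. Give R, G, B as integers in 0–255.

t = 3219/100 = 32.19; the t ≤ 66 branch applies.
R = 255 by definition for t ≤ 66.
G = 99.47·ln 32.19 − 161.1 = 99.47·3.4717 − 161.1 = 184.226.
B = 138.5·ln(32.19 − 10) − 305.0 = 138.5·ln 22.19 − 305.0 = 138.5·3.0996 − 305.0 = 124.300.
Rounded: (255, 184, 124).

R=255, G=184, B=124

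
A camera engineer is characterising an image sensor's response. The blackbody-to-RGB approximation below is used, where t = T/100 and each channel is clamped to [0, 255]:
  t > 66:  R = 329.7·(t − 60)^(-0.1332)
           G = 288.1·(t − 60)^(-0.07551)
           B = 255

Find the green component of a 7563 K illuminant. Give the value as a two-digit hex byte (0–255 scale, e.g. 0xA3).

0xEA

t = 7563/100 = 75.63; the t > 66 branch applies.
G = 288.1·(75.63 − 60)^(-0.07551) = 288.1·15.63^(-0.07551) = 288.1·0.81254 = 234.092.
Rounded: 234; in hex, 0xEA.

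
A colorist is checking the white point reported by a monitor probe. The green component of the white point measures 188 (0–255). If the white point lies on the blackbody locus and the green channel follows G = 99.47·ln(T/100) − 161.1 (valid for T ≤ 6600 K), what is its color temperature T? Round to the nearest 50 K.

3350 K

ln t = (188 + 161.1) / 99.47 = 3.5096.
t = e^3.5096 = 33.435.
T = 100·t = 3343 K → 3350 K to the nearest 50 K.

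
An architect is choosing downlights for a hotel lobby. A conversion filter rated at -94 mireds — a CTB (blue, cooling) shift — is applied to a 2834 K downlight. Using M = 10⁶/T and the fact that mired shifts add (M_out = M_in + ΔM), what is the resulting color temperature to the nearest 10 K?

M_in = 10⁶/2834 = 352.86 mireds.
M_out = 352.86 + (-94) = 258.86 mireds.
T_out = 10⁶/258.86 = 3863.1 K → 3860 K.

3860 K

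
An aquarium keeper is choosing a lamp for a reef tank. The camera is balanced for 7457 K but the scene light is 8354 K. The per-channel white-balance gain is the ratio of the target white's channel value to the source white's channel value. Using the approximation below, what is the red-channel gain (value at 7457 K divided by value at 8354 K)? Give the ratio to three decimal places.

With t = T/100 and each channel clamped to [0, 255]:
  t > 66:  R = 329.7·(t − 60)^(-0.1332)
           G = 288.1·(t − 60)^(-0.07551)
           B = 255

At 8354 K (t = 83.54):
  R = 329.7·(83.54 − 60)^(-0.1332) = 329.7·23.54^(-0.1332) = 329.7·0.65656 = 216.468.
At 7457 K (t = 74.57):
  R = 329.7·(74.57 − 60)^(-0.1332) = 329.7·14.57^(-0.1332) = 329.7·0.69989 = 230.752.
Gain = 230.752 / 216.468 = 1.0660 → 1.066.

1.066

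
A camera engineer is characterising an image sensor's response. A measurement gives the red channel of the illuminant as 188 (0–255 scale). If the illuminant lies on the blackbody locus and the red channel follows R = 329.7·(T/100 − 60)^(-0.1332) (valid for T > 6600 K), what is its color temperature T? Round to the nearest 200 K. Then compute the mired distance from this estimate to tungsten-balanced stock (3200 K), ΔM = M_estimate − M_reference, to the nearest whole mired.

-234 mireds

(t − 60)^(-0.1332) = 188/329.7 = 0.57022.
t − 60 = 0.57022^(1/-0.1332) = 0.57022^(-7.508) = 67.848, so t = 127.848.
T = 100·t = 12785 K → 12800 K to the nearest 200 K.
M_estimate = 10⁶/12800 = 78.12; M_reference = 10⁶/3200 = 312.50.
ΔM = 78.12 − 312.50 = -234.38 → -234 mireds.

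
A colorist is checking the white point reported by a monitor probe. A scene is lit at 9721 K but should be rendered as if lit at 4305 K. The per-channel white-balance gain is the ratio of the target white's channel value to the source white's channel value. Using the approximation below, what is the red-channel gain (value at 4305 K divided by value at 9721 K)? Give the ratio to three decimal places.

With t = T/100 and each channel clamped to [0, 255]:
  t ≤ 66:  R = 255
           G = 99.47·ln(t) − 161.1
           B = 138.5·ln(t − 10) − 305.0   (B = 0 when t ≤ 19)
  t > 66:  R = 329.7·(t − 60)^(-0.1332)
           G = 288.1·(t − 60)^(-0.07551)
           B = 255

1.252

At 9721 K (t = 97.21):
  R = 329.7·(97.21 − 60)^(-0.1332) = 329.7·37.21^(-0.1332) = 329.7·0.61771 = 203.661.
At 4305 K (t = 43.05):
  R = 255 by definition for t ≤ 66.
Gain = 255.000 / 203.661 = 1.2521 → 1.252.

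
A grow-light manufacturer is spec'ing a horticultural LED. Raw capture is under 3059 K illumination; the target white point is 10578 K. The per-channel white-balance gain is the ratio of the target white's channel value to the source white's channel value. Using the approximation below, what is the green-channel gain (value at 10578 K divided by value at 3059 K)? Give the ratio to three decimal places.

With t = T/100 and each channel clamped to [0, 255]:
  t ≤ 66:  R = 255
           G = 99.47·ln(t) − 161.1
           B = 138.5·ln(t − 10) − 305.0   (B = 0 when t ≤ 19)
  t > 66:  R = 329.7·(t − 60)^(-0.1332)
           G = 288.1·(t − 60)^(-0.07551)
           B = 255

1.205

At 3059 K (t = 30.59):
  G = 99.47·ln 30.59 − 161.1 = 99.47·3.4207 − 161.1 = 179.154.
At 10578 K (t = 105.78):
  G = 288.1·(105.78 − 60)^(-0.07551) = 288.1·45.78^(-0.07551) = 288.1·0.74921 = 215.847.
Gain = 215.847 / 179.154 = 1.2048 → 1.205.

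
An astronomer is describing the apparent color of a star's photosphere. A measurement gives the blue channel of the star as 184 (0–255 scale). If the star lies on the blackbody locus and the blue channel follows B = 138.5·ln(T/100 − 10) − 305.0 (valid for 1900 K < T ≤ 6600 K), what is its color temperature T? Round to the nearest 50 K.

ln(t − 10) = (184 + 305.0) / 138.5 = 3.5307.
t − 10 = e^3.5307 = 34.147, so t = 44.147.
T = 100·t = 4415 K → 4400 K to the nearest 50 K.

4400 K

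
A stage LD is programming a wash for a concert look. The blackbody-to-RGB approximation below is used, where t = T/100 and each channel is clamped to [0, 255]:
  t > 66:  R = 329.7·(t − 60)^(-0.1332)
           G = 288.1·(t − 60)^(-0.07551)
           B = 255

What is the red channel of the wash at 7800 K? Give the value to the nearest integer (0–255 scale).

224

t = 7800/100 = 78; the t > 66 branch applies.
R = 329.7·(78 − 60)^(-0.1332) = 329.7·18^(-0.1332) = 329.7·0.68045 = 224.345.
Rounded: 224.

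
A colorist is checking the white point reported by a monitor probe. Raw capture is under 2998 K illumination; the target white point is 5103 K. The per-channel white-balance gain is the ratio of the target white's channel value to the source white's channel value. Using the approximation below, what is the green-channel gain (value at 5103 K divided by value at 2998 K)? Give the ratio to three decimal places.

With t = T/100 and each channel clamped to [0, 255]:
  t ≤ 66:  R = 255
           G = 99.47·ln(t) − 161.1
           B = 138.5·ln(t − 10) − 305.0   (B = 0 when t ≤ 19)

At 2998 K (t = 29.98):
  G = 99.47·ln 29.98 − 161.1 = 99.47·3.4005 − 161.1 = 177.151.
At 5103 K (t = 51.03):
  G = 99.47·ln 51.03 − 161.1 = 99.47·3.9324 − 161.1 = 230.057.
Gain = 230.057 / 177.151 = 1.2987 → 1.299.

1.299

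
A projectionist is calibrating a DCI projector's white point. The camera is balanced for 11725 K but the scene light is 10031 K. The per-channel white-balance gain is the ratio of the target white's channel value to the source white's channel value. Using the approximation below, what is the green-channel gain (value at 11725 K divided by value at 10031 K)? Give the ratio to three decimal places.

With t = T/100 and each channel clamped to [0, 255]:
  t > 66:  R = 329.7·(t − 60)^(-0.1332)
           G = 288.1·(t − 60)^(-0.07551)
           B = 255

0.974

At 10031 K (t = 100.31):
  G = 288.1·(100.31 − 60)^(-0.07551) = 288.1·40.31^(-0.07551) = 288.1·0.75644 = 217.931.
At 11725 K (t = 117.25):
  G = 288.1·(117.25 − 60)^(-0.07551) = 288.1·57.25^(-0.07551) = 288.1·0.73667 = 212.233.
Gain = 212.233 / 217.931 = 0.9739 → 0.974.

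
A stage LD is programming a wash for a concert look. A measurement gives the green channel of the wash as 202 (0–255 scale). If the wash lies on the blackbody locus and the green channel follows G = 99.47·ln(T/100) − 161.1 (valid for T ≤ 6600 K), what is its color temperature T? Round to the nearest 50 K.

ln t = (202 + 161.1) / 99.47 = 3.6503.
t = e^3.6503 = 38.488.
T = 100·t = 3849 K → 3850 K to the nearest 50 K.

3850 K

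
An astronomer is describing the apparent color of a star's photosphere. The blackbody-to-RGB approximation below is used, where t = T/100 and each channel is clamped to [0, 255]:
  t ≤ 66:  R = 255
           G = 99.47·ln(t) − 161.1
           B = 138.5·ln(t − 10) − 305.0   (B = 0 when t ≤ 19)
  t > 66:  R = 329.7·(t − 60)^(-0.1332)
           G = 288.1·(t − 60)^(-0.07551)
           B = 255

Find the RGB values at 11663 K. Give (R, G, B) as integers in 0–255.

(193, 212, 255)

t = 11663/100 = 116.63; the t > 66 branch applies.
R = 329.7·(116.63 − 60)^(-0.1332) = 329.7·56.63^(-0.1332) = 329.7·0.58411 = 192.581.
G = 288.1·(116.63 − 60)^(-0.07551) = 288.1·56.63^(-0.07551) = 288.1·0.73727 = 212.408.
B = 255 by definition for t > 66.
Rounded: (193, 212, 255).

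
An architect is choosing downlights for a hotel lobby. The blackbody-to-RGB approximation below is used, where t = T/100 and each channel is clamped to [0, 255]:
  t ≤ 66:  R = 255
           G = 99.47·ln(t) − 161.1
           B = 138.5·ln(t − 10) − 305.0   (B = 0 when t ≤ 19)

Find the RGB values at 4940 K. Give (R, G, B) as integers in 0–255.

(255, 227, 204)

t = 4940/100 = 49.4; the t ≤ 66 branch applies.
R = 255 by definition for t ≤ 66.
G = 99.47·ln 49.4 − 161.1 = 99.47·3.9000 − 161.1 = 226.828.
B = 138.5·ln(49.4 − 10) − 305.0 = 138.5·ln 39.4 − 305.0 = 138.5·3.6738 − 305.0 = 203.817.
Rounded: (255, 227, 204).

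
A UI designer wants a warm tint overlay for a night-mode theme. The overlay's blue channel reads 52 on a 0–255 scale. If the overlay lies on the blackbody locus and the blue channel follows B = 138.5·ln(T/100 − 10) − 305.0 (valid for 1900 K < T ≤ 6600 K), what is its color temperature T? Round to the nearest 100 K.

ln(t − 10) = (52 + 305.0) / 138.5 = 2.5776.
t − 10 = e^2.5776 = 13.166, so t = 23.166.
T = 100·t = 2317 K → 2300 K to the nearest 100 K.

2300 K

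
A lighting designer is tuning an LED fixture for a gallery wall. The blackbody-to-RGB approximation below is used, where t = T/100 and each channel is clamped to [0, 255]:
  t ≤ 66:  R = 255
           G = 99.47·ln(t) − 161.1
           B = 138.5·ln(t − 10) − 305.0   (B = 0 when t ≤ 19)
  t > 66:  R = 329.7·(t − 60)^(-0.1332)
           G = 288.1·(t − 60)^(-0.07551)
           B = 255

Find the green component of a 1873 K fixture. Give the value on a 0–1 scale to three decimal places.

t = 1873/100 = 18.73; the t ≤ 66 branch applies.
G = 99.47·ln 18.73 − 161.1 = 99.47·2.9301 − 161.1 = 130.360.
On a 0–1 scale: 130.360/255 = 0.5112 → 0.511.

0.511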